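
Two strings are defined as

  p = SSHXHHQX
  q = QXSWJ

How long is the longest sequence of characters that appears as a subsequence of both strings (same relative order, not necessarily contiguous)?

One common subsequence of length 2: Q [7,1]; then X [8,2], and the DP table's final entry dp[8][5] is also 2, so no common subsequence is longer.

2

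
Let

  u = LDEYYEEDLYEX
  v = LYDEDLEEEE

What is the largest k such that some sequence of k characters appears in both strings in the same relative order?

6

Let dp[i][j] be the LCS length of the first i characters of u and the first j characters of v. dp[i][j] = dp[i-1][j-1]+1 when the i-th and j-th characters match, else max(dp[i-1][j], dp[i][j-1]).
    ·  L  Y  D  E  D  L  E  E  E  E
 ·  0  0  0  0  0  0  0  0  0  0  0
 L  0  1  1  1  1  1  1  1  1  1  1
 D  0  1  1  2  2  2  2  2  2  2  2
 E  0  1  1  2  3  3  3  3  3  3  3
 Y  0  1  2  2  3  3  3  3  3  3  3
 Y  0  1  2  2  3  3  3  3  3  3  3
 E  0  1  2  2  3  3  3  4  4  4  4
 E  0  1  2  2  3  3  3  4  5  5  5
 D  0  1  2  3  3  4  4  4  5  5  5
 L  0  1  2  3  3  4  5  5  5  5  5
 Y  0  1  2  3  3  4  5  5  5  5  5
 E  0  1  2  3  4  4  5  6  6  6  6
 X  0  1  2  3  4  4  5  6  6  6  6
dp[12][10] = 6. One LCS (by backtracking along matches): LDEEEE.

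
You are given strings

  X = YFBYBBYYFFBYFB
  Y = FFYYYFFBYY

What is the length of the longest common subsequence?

8

Taking F [2,2], Y [4,3], Y [7,4], Y [8,5], F [9,6], F [10,7], B [11,8], Y [12,10] gives a common subsequence of length 8. Since dp[14][10] = 8, nothing longer is possible.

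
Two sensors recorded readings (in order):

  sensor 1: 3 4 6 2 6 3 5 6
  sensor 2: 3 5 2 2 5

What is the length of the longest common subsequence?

3

Taking 3 (sensor 1 #1, sensor 2 #1) → 2 (sensor 1 #4, sensor 2 #4) → 5 (sensor 1 #7, sensor 2 #5) gives a common subsequence of length 3, and the DP table's final entry dp[8][5] is also 3, so no common subsequence is longer.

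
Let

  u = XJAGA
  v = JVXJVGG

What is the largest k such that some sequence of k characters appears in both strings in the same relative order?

3

Match X [1,3], then J [2,4], then G [4,7] — 3 characters in the same relative order in both. dp[5][7] = 3 confirms this is the maximum.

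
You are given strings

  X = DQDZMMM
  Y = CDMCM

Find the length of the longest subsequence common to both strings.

3

One common subsequence of length 3: D [3,2]; then M [5,3]; then M [7,5]. The LCS DP gives dp[7][5] = 3, so this is optimal.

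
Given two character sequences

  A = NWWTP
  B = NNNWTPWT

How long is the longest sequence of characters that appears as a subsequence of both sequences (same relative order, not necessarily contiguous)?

One common subsequence of length 4: N at A[1]=B[3], then W at A[2]=B[4], then W at A[3]=B[7], then T at A[4]=B[8]. Since dp[5][8] = 4, nothing longer is possible.

4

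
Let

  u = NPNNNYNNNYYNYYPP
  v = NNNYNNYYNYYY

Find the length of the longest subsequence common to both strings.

11

Taking N [3,1]; then N [4,2]; then N [5,3]; then Y [6,4]; then N [8,5]; then N [9,6]; then Y [10,7]; then Y [11,8]; then N [12,9]; then Y [13,11]; then Y [14,12] gives a common subsequence of length 11, and the DP table's final entry dp[16][12] is also 11, so no common subsequence is longer.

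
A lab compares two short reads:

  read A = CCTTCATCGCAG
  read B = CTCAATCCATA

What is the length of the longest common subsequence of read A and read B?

Let dp[i][j] be the LCS length of the first i bases of read A and the first j bases of read B. dp[i][j] = dp[i-1][j-1]+1 when the i-th and j-th bases match, else max(dp[i-1][j], dp[i][j-1]).
    ·  C  T  C  A  A  T  C  C  A  T  A
 ·  0  0  0  0  0  0  0  0  0  0  0  0
 C  0  1  1  1  1  1  1  1  1  1  1  1
 C  0  1  1  2  2  2  2  2  2  2  2  2
 T  0  1  2  2  2  2  3  3  3  3  3  3
 T  0  1  2  2  2  2  3  3  3  3  4  4
 C  0  1  2  3  3  3  3  4  4  4  4  4
 A  0  1  2  3  4  4  4  4  4  5  5  5
 T  0  1  2  3  4  4  5  5  5  5  6  6
 C  0  1  2  3  4  4  5  6  6  6  6  6
 G  0  1  2  3  4  4  5  6  6  6  6  6
 C  0  1  2  3  4  4  5  6  7  7  7  7
 A  0  1  2  3  4  5  5  6  7  8  8  8
 G  0  1  2  3  4  5  5  6  7  8  8  8
dp[12][11] = 8. One LCS (by backtracking along matches): CTCATCCA.

8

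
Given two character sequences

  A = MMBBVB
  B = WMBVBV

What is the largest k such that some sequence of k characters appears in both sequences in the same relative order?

4

Let dp[i][j] be the LCS length of the first i characters of A and the first j characters of B. dp[i][j] = dp[i-1][j-1]+1 when the i-th and j-th characters match, else max(dp[i-1][j], dp[i][j-1]).
    ·  W  M  B  V  B  V
 ·  0  0  0  0  0  0  0
 M  0  0  1  1  1  1  1
 M  0  0  1  1  1  1  1
 B  0  0  1  2  2  2  2
 B  0  0  1  2  2  3  3
 V  0  0  1  2  3  3  4
 B  0  0  1  2  3  4  4
dp[6][6] = 4. One LCS (by backtracking along matches): MBBV.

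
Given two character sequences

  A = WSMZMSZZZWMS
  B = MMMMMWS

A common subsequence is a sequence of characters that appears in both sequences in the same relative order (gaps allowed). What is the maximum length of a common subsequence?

4

Let dp[i][j] be the LCS length of the first i characters of A and the first j characters of B. dp[i][j] = dp[i-1][j-1]+1 when the i-th and j-th characters match, else max(dp[i-1][j], dp[i][j-1]).
    ·  M  M  M  M  M  W  S
 ·  0  0  0  0  0  0  0  0
 W  0  0  0  0  0  0  1  1
 S  0  0  0  0  0  0  1  2
 M  0  1  1  1  1  1  1  2
 Z  0  1  1  1  1  1  1  2
 M  0  1  2  2  2  2  2  2
 S  0  1  2  2  2  2  2  3
 Z  0  1  2  2  2  2  2  3
 Z  0  1  2  2  2  2  2  3
 Z  0  1  2  2  2  2  2  3
 W  0  1  2  2  2  2  3  3
 M  0  1  2  3  3  3  3  3
 S  0  1  2  3  3  3  3  4
dp[12][7] = 4. One LCS (by backtracking along matches): MMWS.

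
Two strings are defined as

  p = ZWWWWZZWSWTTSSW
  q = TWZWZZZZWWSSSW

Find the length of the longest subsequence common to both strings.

9

Taking Z [1,3]; then W [2,4]; then Z [6,7]; then Z [7,8]; then W [8,10]; then S [9,11]; then S [13,12]; then S [14,13]; then W [15,14] gives a common subsequence of length 9. dp[15][14] = 9 confirms this is the maximum.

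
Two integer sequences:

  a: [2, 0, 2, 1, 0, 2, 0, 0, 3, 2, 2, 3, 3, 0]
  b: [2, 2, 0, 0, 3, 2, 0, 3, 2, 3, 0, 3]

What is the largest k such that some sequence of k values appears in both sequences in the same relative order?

Taking 2 at a[1]=b[2], 0 at a[2]=b[3], 0 at a[5]=b[4], 2 at a[6]=b[6], 0 at a[8]=b[7], 3 at a[9]=b[8], 2 at a[11]=b[9], 3 at a[12]=b[10], 3 at a[13]=b[12] gives a common subsequence of length 9. Since dp[14][12] = 9, nothing longer is possible.

9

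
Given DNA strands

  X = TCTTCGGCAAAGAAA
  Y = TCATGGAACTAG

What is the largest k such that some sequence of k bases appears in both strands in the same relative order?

9

Pick T at X[1]=Y[1], then C at X[2]=Y[2], then T at X[4]=Y[4], then G at X[6]=Y[5], then G at X[7]=Y[6], then A at X[9]=Y[7], then A at X[10]=Y[8], then A at X[11]=Y[11], then G at X[12]=Y[12]; all 9 bases appear in both, in order, and the DP table's final entry dp[15][12] is also 9, so no common subsequence is longer.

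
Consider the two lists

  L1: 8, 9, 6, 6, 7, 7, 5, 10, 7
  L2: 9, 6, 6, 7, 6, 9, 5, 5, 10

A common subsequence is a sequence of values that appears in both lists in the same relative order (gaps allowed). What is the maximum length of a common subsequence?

Let dp[i][j] be the LCS length of the first i values of L1 and the first j values of L2. dp[i][j] = dp[i-1][j-1]+1 when the i-th and j-th values match, else max(dp[i-1][j], dp[i][j-1]).
    ·  9  6  6  7  6  9  5  5 10
 ·  0  0  0  0  0  0  0  0  0  0
 8  0  0  0  0  0  0  0  0  0  0
 9  0  1  1  1  1  1  1  1  1  1
 6  0  1  2  2  2  2  2  2  2  2
 6  0  1  2  3  3  3  3  3  3  3
 7  0  1  2  3  4  4  4  4  4  4
 7  0  1  2  3  4  4  4  4  4  4
 5  0  1  2  3  4  4  4  5  5  5
10  0  1  2  3  4  4  4  5  5  6
 7  0  1  2  3  4  4  4  5  5  6
dp[9][9] = 6. One LCS (by backtracking along matches): 9, 6, 6, 7, 5, 10.

6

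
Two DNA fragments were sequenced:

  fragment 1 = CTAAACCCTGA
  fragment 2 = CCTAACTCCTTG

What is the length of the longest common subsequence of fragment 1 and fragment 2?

Match C (fragment 1 #1, fragment 2 #2), T (fragment 1 #2, fragment 2 #3), A (fragment 1 #4, fragment 2 #4), A (fragment 1 #5, fragment 2 #5), C (fragment 1 #6, fragment 2 #6), C (fragment 1 #7, fragment 2 #8), C (fragment 1 #8, fragment 2 #9), T (fragment 1 #9, fragment 2 #11), G (fragment 1 #10, fragment 2 #12) — 9 bases in the same relative order in both. Since dp[11][12] = 9, nothing longer is possible.

9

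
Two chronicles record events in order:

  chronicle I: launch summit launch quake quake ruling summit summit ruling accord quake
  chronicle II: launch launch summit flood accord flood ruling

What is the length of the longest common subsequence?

Match launch (chronicle I #1, chronicle II #1); then launch (chronicle I #3, chronicle II #2); then summit (chronicle I #7, chronicle II #3); then ruling (chronicle I #9, chronicle II #7) — 4 events in the same relative order in both. dp[11][7] = 4 confirms this is the maximum.

4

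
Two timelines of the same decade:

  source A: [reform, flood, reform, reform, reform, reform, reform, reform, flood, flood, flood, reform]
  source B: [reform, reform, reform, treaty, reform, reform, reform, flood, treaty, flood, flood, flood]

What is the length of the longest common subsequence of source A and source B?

Taking reform [1,1], reform [3,2], reform [4,3], reform [5,5], reform [6,6], reform [7,7], flood [9,10], flood [10,11], flood [11,12] gives a common subsequence of length 9. dp[12][12] = 9 confirms this is the maximum.

9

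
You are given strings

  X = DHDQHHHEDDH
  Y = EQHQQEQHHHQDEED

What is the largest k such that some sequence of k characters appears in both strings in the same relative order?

Taking H at X[2]=Y[3] → Q at X[4]=Y[7] → H at X[5]=Y[8] → H at X[6]=Y[9] → H at X[7]=Y[10] → E at X[8]=Y[14] → D at X[10]=Y[15] gives a common subsequence of length 7, and the DP table's final entry dp[11][15] is also 7, so no common subsequence is longer.

7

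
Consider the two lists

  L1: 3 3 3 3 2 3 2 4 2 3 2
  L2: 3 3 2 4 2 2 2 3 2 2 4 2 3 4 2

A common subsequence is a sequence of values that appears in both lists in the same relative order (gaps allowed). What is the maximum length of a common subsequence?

Pick 3 at L1[1]=L2[1], 3 at L1[2]=L2[2], 3 at L1[4]=L2[8], 2 at L1[5]=L2[9], 2 at L1[7]=L2[10], 4 at L1[8]=L2[11], 2 at L1[9]=L2[12], 3 at L1[10]=L2[13], 2 at L1[11]=L2[15]; all 9 values appear in both, in order. The LCS DP gives dp[11][15] = 9, so this is optimal.

9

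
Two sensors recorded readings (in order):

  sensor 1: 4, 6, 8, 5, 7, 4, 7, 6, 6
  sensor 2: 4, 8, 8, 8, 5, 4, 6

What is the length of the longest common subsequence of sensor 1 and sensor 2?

5

Match 4 [1,1]; then 8 [3,4]; then 5 [4,5]; then 4 [6,6]; then 6 [9,7] — 5 values in the same relative order in both. dp[9][7] = 5 confirms this is the maximum.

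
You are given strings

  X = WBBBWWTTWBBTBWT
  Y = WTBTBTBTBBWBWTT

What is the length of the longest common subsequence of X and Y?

10

Pick W [1,1] → B [2,3] → B [3,5] → B [4,7] → T [8,8] → B [10,9] → B [11,10] → B [13,12] → W [14,13] → T [15,15]; all 10 characters appear in both, in order, and the DP table's final entry dp[15][15] is also 10, so no common subsequence is longer.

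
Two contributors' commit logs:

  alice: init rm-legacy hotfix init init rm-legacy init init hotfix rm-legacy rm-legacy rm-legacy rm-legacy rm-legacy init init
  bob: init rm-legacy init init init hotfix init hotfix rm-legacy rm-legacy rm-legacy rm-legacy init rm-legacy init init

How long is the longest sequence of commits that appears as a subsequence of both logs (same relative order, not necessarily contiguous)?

14

Match init [1,1] → rm-legacy [2,2] → init [4,3] → init [5,4] → init [7,5] → init [8,7] → hotfix [9,8] → rm-legacy [10,9] → rm-legacy [11,10] → rm-legacy [12,11] → rm-legacy [13,12] → rm-legacy [14,14] → init [15,15] → init [16,16] — 14 commits in the same relative order in both. The LCS DP gives dp[16][16] = 14, so this is optimal.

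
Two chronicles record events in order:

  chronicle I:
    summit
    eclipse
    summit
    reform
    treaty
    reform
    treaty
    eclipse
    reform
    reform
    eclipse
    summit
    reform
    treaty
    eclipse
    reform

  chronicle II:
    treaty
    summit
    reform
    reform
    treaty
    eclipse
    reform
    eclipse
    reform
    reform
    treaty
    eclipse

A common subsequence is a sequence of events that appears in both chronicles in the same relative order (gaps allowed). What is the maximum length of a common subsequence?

10

Match summit [3,2], then reform [4,3], then reform [6,4], then treaty [7,5], then eclipse [8,6], then reform [9,7], then reform [10,9], then reform [13,10], then treaty [14,11], then eclipse [15,12] — 10 events in the same relative order in both. Since dp[16][12] = 10, nothing longer is possible.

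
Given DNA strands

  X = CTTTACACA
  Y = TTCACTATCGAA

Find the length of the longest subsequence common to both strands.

One common subsequence of length 7: T (X #2, Y #1), then T (X #3, Y #2), then T (X #4, Y #6), then A (X #5, Y #7), then C (X #6, Y #9), then A (X #7, Y #11), then A (X #9, Y #12). dp[9][12] = 7 confirms this is the maximum.

7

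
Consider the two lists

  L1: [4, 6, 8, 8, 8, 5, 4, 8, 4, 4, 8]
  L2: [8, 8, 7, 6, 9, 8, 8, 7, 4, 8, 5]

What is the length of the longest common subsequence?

6

Match 8 [3,1] → 8 [4,2] → 8 [5,6] → 8 [8,7] → 4 [10,9] → 8 [11,10] — 6 values in the same relative order in both. dp[11][11] = 6 confirms this is the maximum.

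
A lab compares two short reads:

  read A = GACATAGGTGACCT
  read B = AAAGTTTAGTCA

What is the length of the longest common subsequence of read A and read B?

7

Pick A [2,2]; then A [4,3]; then T [5,7]; then A [6,8]; then G [8,9]; then T [9,10]; then A [11,12]; all 7 bases appear in both, in order, and the DP table's final entry dp[14][12] is also 7, so no common subsequence is longer.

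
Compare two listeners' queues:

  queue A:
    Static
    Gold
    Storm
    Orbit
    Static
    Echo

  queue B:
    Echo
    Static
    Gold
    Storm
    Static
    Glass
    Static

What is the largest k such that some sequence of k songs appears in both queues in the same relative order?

4

Pick Static at queue A[1]=queue B[2], then Gold at queue A[2]=queue B[3], then Storm at queue A[3]=queue B[4], then Static at queue A[5]=queue B[7]; all 4 songs appear in both, in order. The LCS DP gives dp[6][7] = 4, so this is optimal.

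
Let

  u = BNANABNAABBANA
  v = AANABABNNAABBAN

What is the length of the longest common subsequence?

Pick N at u[2]=v[3], A at u[3]=v[4], A at u[5]=v[6], B at u[6]=v[7], N at u[7]=v[9], A at u[8]=v[10], A at u[9]=v[11], B at u[10]=v[12], B at u[11]=v[13], A at u[12]=v[14], N at u[13]=v[15]; all 11 characters appear in both, in order, and the DP table's final entry dp[14][15] is also 11, so no common subsequence is longer.

11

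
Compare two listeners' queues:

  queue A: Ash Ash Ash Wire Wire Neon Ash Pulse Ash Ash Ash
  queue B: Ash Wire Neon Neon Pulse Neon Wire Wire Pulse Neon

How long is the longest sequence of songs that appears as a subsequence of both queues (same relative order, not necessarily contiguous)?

4

Pick Ash at queue A[1]=queue B[1] → Wire at queue A[4]=queue B[7] → Wire at queue A[5]=queue B[8] → Neon at queue A[6]=queue B[10]; all 4 songs appear in both, in order, and the DP table's final entry dp[11][10] is also 4, so no common subsequence is longer.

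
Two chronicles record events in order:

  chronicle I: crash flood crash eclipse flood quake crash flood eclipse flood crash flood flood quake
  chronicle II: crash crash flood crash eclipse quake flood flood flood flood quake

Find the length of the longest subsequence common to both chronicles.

10

One common subsequence of length 10: crash at chronicle I[1]=chronicle II[2] → flood at chronicle I[2]=chronicle II[3] → crash at chronicle I[3]=chronicle II[4] → eclipse at chronicle I[4]=chronicle II[5] → quake at chronicle I[6]=chronicle II[6] → flood at chronicle I[8]=chronicle II[7] → flood at chronicle I[10]=chronicle II[8] → flood at chronicle I[12]=chronicle II[9] → flood at chronicle I[13]=chronicle II[10] → quake at chronicle I[14]=chronicle II[11]. dp[14][11] = 10 confirms this is the maximum.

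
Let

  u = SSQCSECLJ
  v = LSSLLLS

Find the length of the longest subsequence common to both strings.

One common subsequence of length 3: S [1,2] → S [2,3] → S [5,7]. Since dp[9][7] = 3, nothing longer is possible.

3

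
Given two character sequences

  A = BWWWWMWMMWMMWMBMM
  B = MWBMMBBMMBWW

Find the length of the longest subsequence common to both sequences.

7

Match M [6,1]; then W [7,2]; then M [8,4]; then M [9,5]; then M [11,8]; then M [12,9]; then W [13,12] — 7 characters in the same relative order in both, and the DP table's final entry dp[17][12] is also 7, so no common subsequence is longer.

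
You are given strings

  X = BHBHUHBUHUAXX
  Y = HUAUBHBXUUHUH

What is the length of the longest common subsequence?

7

Taking B [1,5]; then H [2,6]; then B [3,7]; then U [5,10]; then H [6,11]; then U [8,12]; then H [9,13] gives a common subsequence of length 7, and the DP table's final entry dp[13][13] is also 7, so no common subsequence is longer.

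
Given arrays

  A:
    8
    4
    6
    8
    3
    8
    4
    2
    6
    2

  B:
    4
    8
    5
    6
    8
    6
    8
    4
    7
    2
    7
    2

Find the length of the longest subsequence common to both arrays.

7

Pick 8 at A[1]=B[2], 6 at A[3]=B[4], 8 at A[4]=B[5], 8 at A[6]=B[7], 4 at A[7]=B[8], 2 at A[8]=B[10], 2 at A[10]=B[12]; all 7 values appear in both, in order. The LCS DP gives dp[10][12] = 7, so this is optimal.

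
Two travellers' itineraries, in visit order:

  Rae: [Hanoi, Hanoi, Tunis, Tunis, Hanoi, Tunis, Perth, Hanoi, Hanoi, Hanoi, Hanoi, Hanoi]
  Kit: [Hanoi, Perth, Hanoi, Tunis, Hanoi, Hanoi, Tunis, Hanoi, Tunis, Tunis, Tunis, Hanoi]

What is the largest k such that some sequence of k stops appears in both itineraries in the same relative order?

Match Hanoi [1,1], then Hanoi [2,3], then Tunis [3,4], then Tunis [4,7], then Hanoi [5,8], then Tunis [6,11], then Hanoi [12,12] — 7 stops in the same relative order in both. The LCS DP gives dp[12][12] = 7, so this is optimal.

7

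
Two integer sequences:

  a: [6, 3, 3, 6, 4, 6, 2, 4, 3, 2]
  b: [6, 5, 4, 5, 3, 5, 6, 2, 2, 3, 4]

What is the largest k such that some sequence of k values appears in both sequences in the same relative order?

5

Let dp[i][j] be the LCS length of the first i values of a and the first j values of b. dp[i][j] = dp[i-1][j-1]+1 when the i-th and j-th values match, else max(dp[i-1][j], dp[i][j-1]).
    ·  6  5  4  5  3  5  6  2  2  3  4
 ·  0  0  0  0  0  0  0  0  0  0  0  0
 6  0  1  1  1  1  1  1  1  1  1  1  1
 3  0  1  1  1  1  2  2  2  2  2  2  2
 3  0  1  1  1  1  2  2  2  2  2  3  3
 6  0  1  1  1  1  2  2  3  3  3  3  3
 4  0  1  1  2  2  2  2  3  3  3  3  4
 6  0  1  1  2  2  2  2  3  3  3  3  4
 2  0  1  1  2  2  2  2  3  4  4  4  4
 4  0  1  1  2  2  2  2  3  4  4  4  5
 3  0  1  1  2  2  3  3  3  4  4  5  5
 2  0  1  1  2  2  3  3  3  4  5  5  5
dp[10][11] = 5. One LCS (by backtracking along matches): 6, 3, 6, 2, 4.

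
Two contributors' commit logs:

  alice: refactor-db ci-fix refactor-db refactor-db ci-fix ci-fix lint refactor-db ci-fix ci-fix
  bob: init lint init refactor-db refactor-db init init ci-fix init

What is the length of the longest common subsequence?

3

Pick refactor-db (alice #1, bob #4) → refactor-db (alice #3, bob #5) → ci-fix (alice #5, bob #8); all 3 commits appear in both, in order. Since dp[10][9] = 3, nothing longer is possible.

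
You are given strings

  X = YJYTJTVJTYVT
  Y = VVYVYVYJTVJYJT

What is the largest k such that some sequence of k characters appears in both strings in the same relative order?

Pick Y at X[1]=Y[5], then Y at X[3]=Y[7], then J at X[5]=Y[8], then T at X[6]=Y[9], then V at X[7]=Y[10], then J at X[8]=Y[11], then Y at X[10]=Y[12], then T at X[12]=Y[14]; all 8 characters appear in both, in order. The LCS DP gives dp[12][14] = 8, so this is optimal.

8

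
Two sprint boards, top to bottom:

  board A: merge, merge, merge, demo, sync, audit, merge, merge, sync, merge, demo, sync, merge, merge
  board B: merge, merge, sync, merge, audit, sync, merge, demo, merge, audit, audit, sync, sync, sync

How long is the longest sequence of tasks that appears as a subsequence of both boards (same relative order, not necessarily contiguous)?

Match merge at board A[1]=board B[1], then merge at board A[2]=board B[2], then merge at board A[3]=board B[4], then sync at board A[5]=board B[6], then merge at board A[7]=board B[7], then merge at board A[8]=board B[9], then sync at board A[9]=board B[13], then sync at board A[12]=board B[14] — 8 tasks in the same relative order in both. Since dp[14][14] = 8, nothing longer is possible.

8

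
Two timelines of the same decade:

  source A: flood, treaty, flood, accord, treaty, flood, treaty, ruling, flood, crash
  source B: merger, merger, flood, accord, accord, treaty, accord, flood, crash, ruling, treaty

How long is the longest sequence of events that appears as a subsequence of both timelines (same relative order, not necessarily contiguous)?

5

One common subsequence of length 5: flood (source A #1, source B #3), treaty (source A #2, source B #6), accord (source A #4, source B #7), flood (source A #6, source B #8), treaty (source A #7, source B #11). Since dp[10][11] = 5, nothing longer is possible.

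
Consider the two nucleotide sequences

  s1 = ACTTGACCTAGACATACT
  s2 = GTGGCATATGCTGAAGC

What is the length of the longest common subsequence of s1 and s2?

Taking A [1,6], T [3,7], T [4,9], G [5,10], C [8,11], T [9,12], G [11,13], A [12,14], A [14,15], C [17,17] gives a common subsequence of length 10. Since dp[18][17] = 10, nothing longer is possible.

10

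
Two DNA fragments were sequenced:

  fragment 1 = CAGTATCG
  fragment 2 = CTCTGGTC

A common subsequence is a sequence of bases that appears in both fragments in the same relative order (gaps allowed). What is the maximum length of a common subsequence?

4

Let dp[i][j] be the LCS length of the first i bases of fragment 1 and the first j bases of fragment 2. dp[i][j] = dp[i-1][j-1]+1 when the i-th and j-th bases match, else max(dp[i-1][j], dp[i][j-1]).
    ·  C  T  C  T  G  G  T  C
 ·  0  0  0  0  0  0  0  0  0
 C  0  1  1  1  1  1  1  1  1
 A  0  1  1  1  1  1  1  1  1
 G  0  1  1  1  1  2  2  2  2
 T  0  1  2  2  2  2  2  3  3
 A  0  1  2  2  2  2  2  3  3
 T  0  1  2  2  3  3  3  3  3
 C  0  1  2  3  3  3  3  3  4
 G  0  1  2  3  3  4  4  4  4
dp[8][8] = 4. One LCS (by backtracking along matches): CGTC.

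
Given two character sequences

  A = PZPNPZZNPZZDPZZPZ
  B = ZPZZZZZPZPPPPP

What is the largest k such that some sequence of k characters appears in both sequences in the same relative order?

9

Taking P [1,2], Z [2,3], Z [6,4], Z [7,5], Z [10,6], Z [11,7], P [13,8], Z [14,9], P [16,14] gives a common subsequence of length 9, and the DP table's final entry dp[17][14] is also 9, so no common subsequence is longer.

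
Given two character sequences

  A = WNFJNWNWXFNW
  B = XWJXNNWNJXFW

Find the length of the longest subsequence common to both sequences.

8

Let dp[i][j] be the LCS length of the first i characters of A and the first j characters of B. dp[i][j] = dp[i-1][j-1]+1 when the i-th and j-th characters match, else max(dp[i-1][j], dp[i][j-1]).
    ·  X  W  J  X  N  N  W  N  J  X  F  W
 ·  0  0  0  0  0  0  0  0  0  0  0  0  0
 W  0  0  1  1  1  1  1  1  1  1  1  1  1
 N  0  0  1  1  1  2  2  2  2  2  2  2  2
 F  0  0  1  1  1  2  2  2  2  2  2  3  3
 J  0  0  1  2  2  2  2  2  2  3  3  3  3
 N  0  0  1  2  2  3  3  3  3  3  3  3  3
 W  0  0  1  2  2  3  3  4  4  4  4  4  4
 N  0  0  1  2  2  3  4  4  5  5  5  5  5
 W  0  0  1  2  2  3  4  5  5  5  5  5  6
 X  0  1  1  2  3  3  4  5  5  5  6  6  6
 F  0  1  1  2  3  3  4  5  5  5  6  7  7
 N  0  1  1  2  3  4  4  5  6  6  6  7  7
 W  0  1  2  2  3  4  4  5  6  6  6  7  8
dp[12][12] = 8. One LCS (by backtracking along matches): WNNWNXFW.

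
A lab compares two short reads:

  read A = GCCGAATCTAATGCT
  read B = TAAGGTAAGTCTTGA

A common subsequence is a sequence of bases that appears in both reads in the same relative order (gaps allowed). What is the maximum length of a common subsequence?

Match G at read A[1]=read B[4]; then G at read A[4]=read B[5]; then A at read A[5]=read B[7]; then A at read A[6]=read B[8]; then T at read A[7]=read B[10]; then C at read A[8]=read B[11]; then T at read A[9]=read B[12]; then T at read A[12]=read B[13]; then G at read A[13]=read B[14] — 9 bases in the same relative order in both, and the DP table's final entry dp[15][15] is also 9, so no common subsequence is longer.

9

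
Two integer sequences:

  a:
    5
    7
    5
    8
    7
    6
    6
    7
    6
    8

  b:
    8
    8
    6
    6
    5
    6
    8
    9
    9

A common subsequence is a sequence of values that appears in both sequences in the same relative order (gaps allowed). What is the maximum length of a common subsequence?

Pick 8 (a #4, b #2) → 6 (a #6, b #3) → 6 (a #7, b #4) → 6 (a #9, b #6) → 8 (a #10, b #7); all 5 values appear in both, in order. dp[10][9] = 5 confirms this is the maximum.

5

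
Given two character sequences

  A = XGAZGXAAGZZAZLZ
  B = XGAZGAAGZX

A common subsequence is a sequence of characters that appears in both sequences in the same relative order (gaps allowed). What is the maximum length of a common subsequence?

One common subsequence of length 9: X [1,1], then G [2,2], then A [3,3], then Z [4,4], then G [5,5], then A [7,6], then A [8,7], then G [9,8], then Z [10,9]. Since dp[15][10] = 9, nothing longer is possible.

9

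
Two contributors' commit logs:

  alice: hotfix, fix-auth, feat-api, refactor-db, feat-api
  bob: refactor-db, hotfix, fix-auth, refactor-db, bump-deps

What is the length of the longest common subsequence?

One common subsequence of length 3: hotfix [1,2], fix-auth [2,3], refactor-db [4,4], and the DP table's final entry dp[5][5] is also 3, so no common subsequence is longer.

3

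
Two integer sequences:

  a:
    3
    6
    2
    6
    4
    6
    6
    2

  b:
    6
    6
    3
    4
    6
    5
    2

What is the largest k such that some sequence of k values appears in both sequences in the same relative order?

5

Let dp[i][j] be the LCS length of the first i values of a and the first j values of b. dp[i][j] = dp[i-1][j-1]+1 when the i-th and j-th values match, else max(dp[i-1][j], dp[i][j-1]).
    ·  6  6  3  4  6  5  2
 ·  0  0  0  0  0  0  0  0
 3  0  0  0  1  1  1  1  1
 6  0  1  1  1  1  2  2  2
 2  0  1  1  1  1  2  2  3
 6  0  1  2  2  2  2  2  3
 4  0  1  2  2  3  3  3  3
 6  0  1  2  2  3  4  4  4
 6  0  1  2  2  3  4  4  4
 2  0  1  2  2  3  4  4  5
dp[8][7] = 5. One LCS (by backtracking along matches): 6, 6, 4, 6, 2.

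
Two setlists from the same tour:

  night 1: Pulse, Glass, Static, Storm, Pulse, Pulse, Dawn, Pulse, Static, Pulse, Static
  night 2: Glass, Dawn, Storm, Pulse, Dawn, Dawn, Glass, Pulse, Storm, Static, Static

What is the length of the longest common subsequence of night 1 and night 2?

7

Match Glass at night 1[2]=night 2[1] → Storm at night 1[4]=night 2[3] → Pulse at night 1[5]=night 2[4] → Dawn at night 1[7]=night 2[6] → Pulse at night 1[8]=night 2[8] → Static at night 1[9]=night 2[10] → Static at night 1[11]=night 2[11] — 7 songs in the same relative order in both. dp[11][11] = 7 confirms this is the maximum.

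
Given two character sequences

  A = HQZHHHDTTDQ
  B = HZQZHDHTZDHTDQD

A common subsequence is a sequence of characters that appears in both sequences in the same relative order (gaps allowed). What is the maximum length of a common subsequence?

9

One common subsequence of length 9: H [1,1], Q [2,3], Z [3,4], H [4,5], H [5,7], H [6,11], T [9,12], D [10,13], Q [11,14]. Since dp[11][15] = 9, nothing longer is possible.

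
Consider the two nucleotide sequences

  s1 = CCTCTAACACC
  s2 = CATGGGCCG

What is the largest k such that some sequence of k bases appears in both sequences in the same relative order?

Taking C (s1 #1, s2 #1); then T (s1 #3, s2 #3); then C (s1 #4, s2 #7); then C (s1 #8, s2 #8) gives a common subsequence of length 4, and the DP table's final entry dp[11][9] is also 4, so no common subsequence is longer.

4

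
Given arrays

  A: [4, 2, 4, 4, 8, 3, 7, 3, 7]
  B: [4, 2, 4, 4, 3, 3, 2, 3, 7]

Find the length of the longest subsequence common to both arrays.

7

Let dp[i][j] be the LCS length of the first i values of A and the first j values of B. dp[i][j] = dp[i-1][j-1]+1 when the i-th and j-th values match, else max(dp[i-1][j], dp[i][j-1]).
    ·  4  2  4  4  3  3  2  3  7
 ·  0  0  0  0  0  0  0  0  0  0
 4  0  1  1  1  1  1  1  1  1  1
 2  0  1  2  2  2  2  2  2  2  2
 4  0  1  2  3  3  3  3  3  3  3
 4  0  1  2  3  4  4  4  4  4  4
 8  0  1  2  3  4  4  4  4  4  4
 3  0  1  2  3  4  5  5  5  5  5
 7  0  1  2  3  4  5  5  5  5  6
 3  0  1  2  3  4  5  6  6  6  6
 7  0  1  2  3  4  5  6  6  6  7
dp[9][9] = 7. One LCS (by backtracking along matches): 4, 2, 4, 4, 3, 3, 7.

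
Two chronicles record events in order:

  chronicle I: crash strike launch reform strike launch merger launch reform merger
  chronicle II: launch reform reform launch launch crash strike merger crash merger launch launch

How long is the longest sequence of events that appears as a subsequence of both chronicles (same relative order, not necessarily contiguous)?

5

One common subsequence of length 5: launch at chronicle I[3]=chronicle II[1], reform at chronicle I[4]=chronicle II[3], strike at chronicle I[5]=chronicle II[7], launch at chronicle I[6]=chronicle II[11], launch at chronicle I[8]=chronicle II[12]. dp[10][12] = 5 confirms this is the maximum.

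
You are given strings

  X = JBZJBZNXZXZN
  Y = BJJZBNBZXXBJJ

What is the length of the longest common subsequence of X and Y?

6

Pick J at X[1]=Y[3], then B at X[2]=Y[5], then B at X[5]=Y[7], then Z at X[6]=Y[8], then X at X[8]=Y[9], then X at X[10]=Y[10]; all 6 characters appear in both, in order. Since dp[12][13] = 6, nothing longer is possible.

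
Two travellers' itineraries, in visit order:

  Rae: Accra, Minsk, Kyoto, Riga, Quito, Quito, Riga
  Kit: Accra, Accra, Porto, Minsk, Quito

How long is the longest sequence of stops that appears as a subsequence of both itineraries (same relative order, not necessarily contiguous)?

3

Pick Accra (Rae #1, Kit #2) → Minsk (Rae #2, Kit #4) → Quito (Rae #6, Kit #5); all 3 stops appear in both, in order. dp[7][5] = 3 confirms this is the maximum.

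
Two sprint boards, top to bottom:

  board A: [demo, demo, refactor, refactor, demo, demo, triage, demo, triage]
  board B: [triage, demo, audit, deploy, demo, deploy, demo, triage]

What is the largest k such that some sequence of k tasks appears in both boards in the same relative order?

4

One common subsequence of length 4: demo (board A #1, board B #2); then demo (board A #2, board B #5); then demo (board A #8, board B #7); then triage (board A #9, board B #8). Since dp[9][8] = 4, nothing longer is possible.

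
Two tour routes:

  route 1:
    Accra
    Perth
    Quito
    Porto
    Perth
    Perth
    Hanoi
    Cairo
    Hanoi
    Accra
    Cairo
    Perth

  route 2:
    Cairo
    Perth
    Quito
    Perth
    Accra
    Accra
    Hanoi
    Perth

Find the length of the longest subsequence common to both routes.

Match Perth [2,2], then Quito [3,3], then Perth [5,4], then Hanoi [9,7], then Perth [12,8] — 5 stops in the same relative order in both, and the DP table's final entry dp[12][8] is also 5, so no common subsequence is longer.

5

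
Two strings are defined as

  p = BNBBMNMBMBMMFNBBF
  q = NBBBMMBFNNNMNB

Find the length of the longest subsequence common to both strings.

9

Match B at p[1]=q[2], then B at p[3]=q[3], then B at p[4]=q[4], then M at p[5]=q[5], then M at p[7]=q[6], then B at p[8]=q[7], then M at p[12]=q[12], then N at p[14]=q[13], then B at p[16]=q[14] — 9 characters in the same relative order in both. The LCS DP gives dp[17][14] = 9, so this is optimal.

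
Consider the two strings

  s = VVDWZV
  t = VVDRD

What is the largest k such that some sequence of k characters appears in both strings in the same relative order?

3

Pick V [1,1], then V [2,2], then D [3,5]; all 3 characters appear in both, in order. Since dp[6][5] = 3, nothing longer is possible.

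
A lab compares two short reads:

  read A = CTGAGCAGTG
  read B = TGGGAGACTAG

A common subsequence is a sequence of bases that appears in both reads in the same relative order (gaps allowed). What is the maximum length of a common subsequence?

7

Taking T at read A[2]=read B[1] → G at read A[3]=read B[4] → A at read A[4]=read B[5] → G at read A[5]=read B[6] → C at read A[6]=read B[8] → A at read A[7]=read B[10] → G at read A[10]=read B[11] gives a common subsequence of length 7, and the DP table's final entry dp[10][11] is also 7, so no common subsequence is longer.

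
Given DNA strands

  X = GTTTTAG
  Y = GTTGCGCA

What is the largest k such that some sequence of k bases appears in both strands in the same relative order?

4

Let dp[i][j] be the LCS length of the first i bases of X and the first j bases of Y. dp[i][j] = dp[i-1][j-1]+1 when the i-th and j-th bases match, else max(dp[i-1][j], dp[i][j-1]).
    ·  G  T  T  G  C  G  C  A
 ·  0  0  0  0  0  0  0  0  0
 G  0  1  1  1  1  1  1  1  1
 T  0  1  2  2  2  2  2  2  2
 T  0  1  2  3  3  3  3  3  3
 T  0  1  2  3  3  3  3  3  3
 T  0  1  2  3  3  3  3  3  3
 A  0  1  2  3  3  3  3  3  4
 G  0  1  2  3  4  4  4  4  4
dp[7][8] = 4. One LCS (by backtracking along matches): GTTA.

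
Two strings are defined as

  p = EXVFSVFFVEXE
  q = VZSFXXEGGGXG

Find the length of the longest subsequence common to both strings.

5

One common subsequence of length 5: V [3,1]; then S [5,3]; then F [7,4]; then E [10,7]; then X [11,11]. The LCS DP gives dp[12][12] = 5, so this is optimal.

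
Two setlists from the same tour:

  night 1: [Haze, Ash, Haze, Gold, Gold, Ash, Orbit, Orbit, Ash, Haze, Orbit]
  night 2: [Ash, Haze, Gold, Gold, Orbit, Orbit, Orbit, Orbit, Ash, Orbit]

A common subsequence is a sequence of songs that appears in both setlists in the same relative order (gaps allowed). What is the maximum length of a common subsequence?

Pick Ash at night 1[2]=night 2[1] → Haze at night 1[3]=night 2[2] → Gold at night 1[4]=night 2[3] → Gold at night 1[5]=night 2[4] → Orbit at night 1[7]=night 2[7] → Orbit at night 1[8]=night 2[8] → Ash at night 1[9]=night 2[9] → Orbit at night 1[11]=night 2[10]; all 8 songs appear in both, in order. Since dp[11][10] = 8, nothing longer is possible.

8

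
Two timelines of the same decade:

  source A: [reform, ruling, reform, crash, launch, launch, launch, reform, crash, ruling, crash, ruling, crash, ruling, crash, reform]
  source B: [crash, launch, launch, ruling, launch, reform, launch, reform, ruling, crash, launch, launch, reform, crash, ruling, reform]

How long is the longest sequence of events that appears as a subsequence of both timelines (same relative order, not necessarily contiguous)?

Pick crash at source A[4]=source B[1] → launch at source A[5]=source B[3] → launch at source A[6]=source B[5] → launch at source A[7]=source B[7] → reform at source A[8]=source B[8] → ruling at source A[10]=source B[9] → crash at source A[11]=source B[10] → crash at source A[13]=source B[14] → ruling at source A[14]=source B[15] → reform at source A[16]=source B[16]; all 10 events appear in both, in order, and the DP table's final entry dp[16][16] is also 10, so no common subsequence is longer.

10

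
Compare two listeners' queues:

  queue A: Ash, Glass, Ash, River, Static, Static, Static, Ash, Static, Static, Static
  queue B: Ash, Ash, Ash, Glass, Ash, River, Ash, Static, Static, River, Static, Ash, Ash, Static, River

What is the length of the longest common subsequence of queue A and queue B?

9

Taking Ash at queue A[1]=queue B[3], then Glass at queue A[2]=queue B[4], then Ash at queue A[3]=queue B[5], then River at queue A[4]=queue B[6], then Static at queue A[5]=queue B[8], then Static at queue A[6]=queue B[9], then Static at queue A[7]=queue B[11], then Ash at queue A[8]=queue B[13], then Static at queue A[9]=queue B[14] gives a common subsequence of length 9. The LCS DP gives dp[11][15] = 9, so this is optimal.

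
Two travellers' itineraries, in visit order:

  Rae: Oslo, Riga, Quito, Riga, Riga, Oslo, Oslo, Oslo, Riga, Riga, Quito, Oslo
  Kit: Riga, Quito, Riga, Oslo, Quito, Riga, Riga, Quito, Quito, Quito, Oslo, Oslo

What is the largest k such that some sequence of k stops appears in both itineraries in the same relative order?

Pick Riga at Rae[2]=Kit[1], then Quito at Rae[3]=Kit[2], then Riga at Rae[5]=Kit[3], then Oslo at Rae[6]=Kit[4], then Riga at Rae[9]=Kit[6], then Riga at Rae[10]=Kit[7], then Quito at Rae[11]=Kit[10], then Oslo at Rae[12]=Kit[12]; all 8 stops appear in both, in order, and the DP table's final entry dp[12][12] is also 8, so no common subsequence is longer.

8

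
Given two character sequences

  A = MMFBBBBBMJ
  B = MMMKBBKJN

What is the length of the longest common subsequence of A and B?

5

One common subsequence of length 5: M (A #1, B #2), M (A #2, B #3), B (A #4, B #5), B (A #5, B #6), J (A #10, B #8), and the DP table's final entry dp[10][9] is also 5, so no common subsequence is longer.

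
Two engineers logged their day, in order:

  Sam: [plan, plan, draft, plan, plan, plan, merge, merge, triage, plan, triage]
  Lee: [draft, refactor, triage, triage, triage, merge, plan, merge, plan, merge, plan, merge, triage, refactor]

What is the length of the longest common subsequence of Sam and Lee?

Match draft (Sam #3, Lee #1), plan (Sam #4, Lee #7), plan (Sam #5, Lee #9), plan (Sam #6, Lee #11), merge (Sam #8, Lee #12), triage (Sam #9, Lee #13) — 6 tasks in the same relative order in both. The LCS DP gives dp[11][14] = 6, so this is optimal.

6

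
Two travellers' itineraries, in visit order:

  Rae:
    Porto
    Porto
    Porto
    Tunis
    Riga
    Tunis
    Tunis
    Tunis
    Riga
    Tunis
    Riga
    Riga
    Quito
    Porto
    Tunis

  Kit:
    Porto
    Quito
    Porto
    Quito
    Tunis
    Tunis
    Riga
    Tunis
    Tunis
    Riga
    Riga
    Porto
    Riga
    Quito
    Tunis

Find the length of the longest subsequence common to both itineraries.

11

One common subsequence of length 11: Porto (Rae #1, Kit #1); then Porto (Rae #2, Kit #3); then Tunis (Rae #4, Kit #6); then Riga (Rae #5, Kit #7); then Tunis (Rae #7, Kit #8); then Tunis (Rae #8, Kit #9); then Riga (Rae #9, Kit #10); then Riga (Rae #11, Kit #11); then Riga (Rae #12, Kit #13); then Quito (Rae #13, Kit #14); then Tunis (Rae #15, Kit #15). Since dp[15][15] = 11, nothing longer is possible.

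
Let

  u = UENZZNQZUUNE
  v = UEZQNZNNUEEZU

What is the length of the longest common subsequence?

7

Pick U (u #1, v #1); then E (u #2, v #2); then N (u #3, v #5); then Z (u #4, v #6); then N (u #6, v #8); then Z (u #8, v #12); then U (u #10, v #13); all 7 characters appear in both, in order. dp[12][13] = 7 confirms this is the maximum.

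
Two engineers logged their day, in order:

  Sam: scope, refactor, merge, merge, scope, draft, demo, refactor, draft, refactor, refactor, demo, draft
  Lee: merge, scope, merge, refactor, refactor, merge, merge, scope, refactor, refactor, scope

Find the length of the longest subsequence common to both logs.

Taking scope at Sam[1]=Lee[2]; then refactor at Sam[2]=Lee[5]; then merge at Sam[3]=Lee[6]; then merge at Sam[4]=Lee[7]; then scope at Sam[5]=Lee[8]; then refactor at Sam[8]=Lee[9]; then refactor at Sam[10]=Lee[10] gives a common subsequence of length 7. The LCS DP gives dp[13][11] = 7, so this is optimal.

7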